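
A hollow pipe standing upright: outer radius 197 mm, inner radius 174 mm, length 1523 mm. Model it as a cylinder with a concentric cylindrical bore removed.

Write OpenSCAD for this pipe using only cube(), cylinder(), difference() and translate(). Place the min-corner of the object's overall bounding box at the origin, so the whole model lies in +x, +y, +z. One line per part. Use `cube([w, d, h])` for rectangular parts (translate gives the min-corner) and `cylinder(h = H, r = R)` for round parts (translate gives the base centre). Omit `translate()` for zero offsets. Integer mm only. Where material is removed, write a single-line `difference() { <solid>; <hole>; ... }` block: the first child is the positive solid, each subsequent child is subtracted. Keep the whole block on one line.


difference() { translate([197, 197, 0]) cylinder(h = 1523, r = 197); translate([197, 197, 0]) cylinder(h = 1523, r = 174); }


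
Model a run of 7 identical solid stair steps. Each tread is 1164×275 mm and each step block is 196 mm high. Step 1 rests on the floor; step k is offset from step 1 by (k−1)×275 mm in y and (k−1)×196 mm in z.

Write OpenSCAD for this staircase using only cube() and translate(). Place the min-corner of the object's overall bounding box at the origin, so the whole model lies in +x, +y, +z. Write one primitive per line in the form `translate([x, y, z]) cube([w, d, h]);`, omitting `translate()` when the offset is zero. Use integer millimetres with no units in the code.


cube([1164, 275, 196]);
translate([0, 275, 196]) cube([1164, 275, 196]);
translate([0, 550, 392]) cube([1164, 275, 196]);
translate([0, 825, 588]) cube([1164, 275, 196]);
translate([0, 1100, 784]) cube([1164, 275, 196]);
translate([0, 1375, 980]) cube([1164, 275, 196]);
translate([0, 1650, 1176]) cube([1164, 275, 196]);


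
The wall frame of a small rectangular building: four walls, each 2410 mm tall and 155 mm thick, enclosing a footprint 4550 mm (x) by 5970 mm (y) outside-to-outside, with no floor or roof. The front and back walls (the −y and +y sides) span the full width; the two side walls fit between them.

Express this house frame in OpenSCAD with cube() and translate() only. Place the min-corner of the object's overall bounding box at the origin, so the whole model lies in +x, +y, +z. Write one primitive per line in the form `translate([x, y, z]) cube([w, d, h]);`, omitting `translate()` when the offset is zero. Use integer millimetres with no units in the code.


cube([4550, 155, 2410]);
translate([0, 5815, 0]) cube([4550, 155, 2410]);
translate([0, 155, 0]) cube([155, 5660, 2410]);
translate([4395, 155, 0]) cube([155, 5660, 2410]);


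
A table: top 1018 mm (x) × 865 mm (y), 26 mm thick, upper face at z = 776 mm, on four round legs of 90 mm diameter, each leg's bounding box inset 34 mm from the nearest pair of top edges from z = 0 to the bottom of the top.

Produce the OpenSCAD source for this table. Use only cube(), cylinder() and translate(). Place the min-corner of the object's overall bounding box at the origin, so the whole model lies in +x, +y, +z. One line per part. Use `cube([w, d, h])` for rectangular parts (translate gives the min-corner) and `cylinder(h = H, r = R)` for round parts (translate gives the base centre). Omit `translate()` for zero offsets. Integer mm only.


translate([0, 0, 750]) cube([1018, 865, 26]);
translate([79, 79, 0]) cylinder(h = 750, r = 45);
translate([939, 79, 0]) cylinder(h = 750, r = 45);
translate([79, 786, 0]) cylinder(h = 750, r = 45);
translate([939, 786, 0]) cylinder(h = 750, r = 45);


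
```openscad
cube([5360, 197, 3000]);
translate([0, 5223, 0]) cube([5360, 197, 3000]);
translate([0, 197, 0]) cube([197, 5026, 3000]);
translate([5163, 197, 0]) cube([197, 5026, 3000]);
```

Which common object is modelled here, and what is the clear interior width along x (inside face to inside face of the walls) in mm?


A house (or room) frame. The interior width is 4966 mm.

Four 3000 mm walls enclosing a rectangle with no floor or roof — a room or house frame. Outside width is 5360 mm and wall thickness is 197 mm, so the interior width is 5360 − 2 × 197 = 4966 mm.


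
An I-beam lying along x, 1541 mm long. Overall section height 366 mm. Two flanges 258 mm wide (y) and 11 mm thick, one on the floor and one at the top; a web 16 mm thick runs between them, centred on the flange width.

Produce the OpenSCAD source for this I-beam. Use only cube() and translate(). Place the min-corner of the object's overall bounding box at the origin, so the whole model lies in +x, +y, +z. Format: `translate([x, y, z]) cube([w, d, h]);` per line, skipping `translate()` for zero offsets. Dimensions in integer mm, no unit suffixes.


cube([1541, 258, 11]);
translate([0, 121, 11]) cube([1541, 16, 344]);
translate([0, 0, 355]) cube([1541, 258, 11]);


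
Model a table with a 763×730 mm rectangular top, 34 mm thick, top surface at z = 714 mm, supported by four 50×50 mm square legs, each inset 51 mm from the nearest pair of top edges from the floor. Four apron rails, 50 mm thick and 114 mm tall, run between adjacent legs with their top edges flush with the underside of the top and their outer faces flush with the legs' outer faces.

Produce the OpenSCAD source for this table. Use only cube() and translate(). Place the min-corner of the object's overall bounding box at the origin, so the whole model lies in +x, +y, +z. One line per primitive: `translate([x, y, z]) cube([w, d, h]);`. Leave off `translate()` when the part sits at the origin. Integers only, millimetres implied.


translate([0, 0, 680]) cube([763, 730, 34]);
translate([51, 51, 0]) cube([50, 50, 680]);
translate([662, 51, 0]) cube([50, 50, 680]);
translate([51, 629, 0]) cube([50, 50, 680]);
translate([662, 629, 0]) cube([50, 50, 680]);
translate([101, 51, 566]) cube([561, 50, 114]);
translate([101, 629, 566]) cube([561, 50, 114]);
translate([51, 101, 566]) cube([50, 528, 114]);
translate([662, 101, 566]) cube([50, 528, 114]);


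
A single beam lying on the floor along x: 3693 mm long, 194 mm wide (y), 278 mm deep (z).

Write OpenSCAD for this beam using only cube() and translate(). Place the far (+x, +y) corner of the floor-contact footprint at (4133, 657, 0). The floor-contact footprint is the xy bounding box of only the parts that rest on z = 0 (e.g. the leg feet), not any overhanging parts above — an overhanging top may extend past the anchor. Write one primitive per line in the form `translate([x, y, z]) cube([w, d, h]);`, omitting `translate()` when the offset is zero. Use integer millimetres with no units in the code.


translate([440, 463, 0]) cube([3693, 194, 278]);


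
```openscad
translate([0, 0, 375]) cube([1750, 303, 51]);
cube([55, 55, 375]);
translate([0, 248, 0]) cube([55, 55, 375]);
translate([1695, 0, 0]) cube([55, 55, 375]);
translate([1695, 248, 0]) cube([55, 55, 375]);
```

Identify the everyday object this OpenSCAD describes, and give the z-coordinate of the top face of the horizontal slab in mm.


A bench. The seat-top height is 426 mm.

A long slab on four corner posts — a bench. The slab sits at z = 375 with thickness 51, so the top is 375 + 51 = 426 mm.


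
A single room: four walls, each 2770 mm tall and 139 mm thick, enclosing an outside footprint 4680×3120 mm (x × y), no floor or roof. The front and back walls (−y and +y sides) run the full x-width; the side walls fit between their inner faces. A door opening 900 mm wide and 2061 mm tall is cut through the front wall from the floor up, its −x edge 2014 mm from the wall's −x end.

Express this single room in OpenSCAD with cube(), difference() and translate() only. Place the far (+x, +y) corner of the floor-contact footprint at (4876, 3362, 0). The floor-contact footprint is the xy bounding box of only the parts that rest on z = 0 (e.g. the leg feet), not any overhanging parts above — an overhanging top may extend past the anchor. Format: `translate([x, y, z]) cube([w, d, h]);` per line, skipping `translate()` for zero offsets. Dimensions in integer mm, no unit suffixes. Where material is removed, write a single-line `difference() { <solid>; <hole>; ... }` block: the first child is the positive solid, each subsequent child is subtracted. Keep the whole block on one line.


difference() { translate([196, 242, 0]) cube([4680, 139, 2770]); translate([2210, 242, 0]) cube([900, 139, 2061]); }
translate([196, 3223, 0]) cube([4680, 139, 2770]);
translate([196, 381, 0]) cube([139, 2842, 2770]);
translate([4737, 381, 0]) cube([139, 2842, 2770]);


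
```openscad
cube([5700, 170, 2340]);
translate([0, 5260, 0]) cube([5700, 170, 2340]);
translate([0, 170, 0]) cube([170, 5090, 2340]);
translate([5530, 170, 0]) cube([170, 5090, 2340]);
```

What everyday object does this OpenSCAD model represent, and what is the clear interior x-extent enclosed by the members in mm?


A house (or room) frame. The interior width is 5360 mm.

Four 2340 mm walls enclosing a rectangle with no floor or roof — a room or house frame. Outside width is 5700 mm and wall thickness is 170 mm, so the interior width is 5700 − 2 × 170 = 5360 mm.


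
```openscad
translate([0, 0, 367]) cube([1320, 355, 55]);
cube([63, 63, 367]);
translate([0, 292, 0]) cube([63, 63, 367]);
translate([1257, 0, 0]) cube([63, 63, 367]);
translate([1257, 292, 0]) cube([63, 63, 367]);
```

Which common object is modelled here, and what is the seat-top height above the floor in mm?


A bench. The seat-top height is 422 mm.

A long slab on four corner posts — a bench. The slab sits at z = 367 with thickness 55, so the top is 367 + 55 = 422 mm.


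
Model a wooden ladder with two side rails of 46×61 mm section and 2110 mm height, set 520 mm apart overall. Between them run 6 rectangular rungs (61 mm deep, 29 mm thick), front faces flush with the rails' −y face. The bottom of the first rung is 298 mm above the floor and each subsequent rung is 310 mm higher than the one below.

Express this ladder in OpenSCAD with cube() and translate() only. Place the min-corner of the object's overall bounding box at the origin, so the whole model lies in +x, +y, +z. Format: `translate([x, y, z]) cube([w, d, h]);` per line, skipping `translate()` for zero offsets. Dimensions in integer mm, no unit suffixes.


cube([46, 61, 2110]);
translate([474, 0, 0]) cube([46, 61, 2110]);
translate([46, 0, 298]) cube([428, 61, 29]);
translate([46, 0, 608]) cube([428, 61, 29]);
translate([46, 0, 918]) cube([428, 61, 29]);
translate([46, 0, 1228]) cube([428, 61, 29]);
translate([46, 0, 1538]) cube([428, 61, 29]);
translate([46, 0, 1848]) cube([428, 61, 29]);


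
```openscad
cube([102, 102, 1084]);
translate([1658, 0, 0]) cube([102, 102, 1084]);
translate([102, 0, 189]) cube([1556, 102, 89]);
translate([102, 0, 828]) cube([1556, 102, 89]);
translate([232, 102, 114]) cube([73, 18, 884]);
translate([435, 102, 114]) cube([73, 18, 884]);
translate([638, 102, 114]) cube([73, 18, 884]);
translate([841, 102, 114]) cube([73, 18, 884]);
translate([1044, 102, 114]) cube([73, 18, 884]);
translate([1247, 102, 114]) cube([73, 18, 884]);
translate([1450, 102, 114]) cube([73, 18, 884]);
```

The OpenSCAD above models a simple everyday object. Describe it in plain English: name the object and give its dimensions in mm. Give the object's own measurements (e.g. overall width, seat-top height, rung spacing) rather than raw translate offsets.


A fence section. Two 102×102 mm posts, 1084 mm tall, stand on the floor with a clear span of 1556 mm between their inner faces. Two horizontal rails of 102×89 mm section span the gap between the posts with their undersides at z = 189 mm and z = 828 mm, flush with the posts' −y face. 7 pickets, each 73 mm wide, 18 mm thick and 884 mm tall, are fixed to the +y face of the rails with their bottoms at z = 114 mm, spaced across the span with a 130 mm gap after the −x post and between neighbouring pickets, with 135 mm left before the +x post.


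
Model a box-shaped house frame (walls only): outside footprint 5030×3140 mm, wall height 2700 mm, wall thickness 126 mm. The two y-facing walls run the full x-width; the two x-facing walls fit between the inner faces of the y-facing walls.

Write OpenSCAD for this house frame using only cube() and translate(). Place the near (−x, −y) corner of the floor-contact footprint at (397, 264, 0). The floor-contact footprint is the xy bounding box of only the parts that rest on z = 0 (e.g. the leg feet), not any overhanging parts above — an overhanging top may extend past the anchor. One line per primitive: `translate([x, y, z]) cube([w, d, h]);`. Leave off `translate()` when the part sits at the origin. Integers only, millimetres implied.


translate([397, 264, 0]) cube([5030, 126, 2700]);
translate([397, 3278, 0]) cube([5030, 126, 2700]);
translate([397, 390, 0]) cube([126, 2888, 2700]);
translate([5301, 390, 0]) cube([126, 2888, 2700]);


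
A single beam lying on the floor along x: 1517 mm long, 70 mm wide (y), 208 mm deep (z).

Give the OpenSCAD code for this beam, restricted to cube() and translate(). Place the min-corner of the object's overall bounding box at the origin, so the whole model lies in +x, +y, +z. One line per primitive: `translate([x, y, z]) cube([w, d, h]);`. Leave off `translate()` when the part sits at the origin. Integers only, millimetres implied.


cube([1517, 70, 208]);


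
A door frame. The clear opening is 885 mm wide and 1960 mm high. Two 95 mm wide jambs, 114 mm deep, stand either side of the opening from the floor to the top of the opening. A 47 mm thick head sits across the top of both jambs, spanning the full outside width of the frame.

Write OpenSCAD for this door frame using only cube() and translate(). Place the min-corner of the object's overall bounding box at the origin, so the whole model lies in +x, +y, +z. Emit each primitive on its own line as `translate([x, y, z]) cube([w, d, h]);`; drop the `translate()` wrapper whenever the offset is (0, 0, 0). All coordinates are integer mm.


cube([95, 114, 1960]);
translate([980, 0, 0]) cube([95, 114, 1960]);
translate([0, 0, 1960]) cube([1075, 114, 47]);


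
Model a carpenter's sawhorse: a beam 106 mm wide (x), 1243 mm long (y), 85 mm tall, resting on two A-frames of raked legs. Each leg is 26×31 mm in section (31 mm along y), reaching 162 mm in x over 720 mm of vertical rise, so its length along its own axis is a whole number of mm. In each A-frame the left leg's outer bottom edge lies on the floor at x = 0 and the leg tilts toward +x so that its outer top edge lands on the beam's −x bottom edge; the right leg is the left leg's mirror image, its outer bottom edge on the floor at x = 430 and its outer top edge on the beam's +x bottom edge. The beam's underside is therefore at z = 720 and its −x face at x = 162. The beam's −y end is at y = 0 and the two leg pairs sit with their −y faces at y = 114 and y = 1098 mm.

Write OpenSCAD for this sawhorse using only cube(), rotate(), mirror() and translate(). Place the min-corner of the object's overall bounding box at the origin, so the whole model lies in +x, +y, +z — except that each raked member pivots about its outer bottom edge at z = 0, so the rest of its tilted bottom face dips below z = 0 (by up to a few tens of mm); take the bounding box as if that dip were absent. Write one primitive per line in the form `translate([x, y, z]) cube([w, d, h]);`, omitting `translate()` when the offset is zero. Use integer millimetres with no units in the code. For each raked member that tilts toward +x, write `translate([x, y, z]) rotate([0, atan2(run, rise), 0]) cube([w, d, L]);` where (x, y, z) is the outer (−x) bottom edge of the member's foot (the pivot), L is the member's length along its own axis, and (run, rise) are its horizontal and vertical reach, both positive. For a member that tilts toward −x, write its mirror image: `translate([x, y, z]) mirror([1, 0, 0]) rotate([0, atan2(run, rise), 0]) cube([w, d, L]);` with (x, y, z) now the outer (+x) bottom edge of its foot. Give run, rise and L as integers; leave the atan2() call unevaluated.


translate([162, 0, 720]) cube([106, 1243, 85]);
translate([0, 114, 0]) rotate([0, atan2(162, 720), 0]) cube([26, 31, 738]);
translate([430, 114, 0]) mirror([1, 0, 0]) rotate([0, atan2(162, 720), 0]) cube([26, 31, 738]);
translate([0, 1098, 0]) rotate([0, atan2(162, 720), 0]) cube([26, 31, 738]);
translate([430, 1098, 0]) mirror([1, 0, 0]) rotate([0, atan2(162, 720), 0]) cube([26, 31, 738]);


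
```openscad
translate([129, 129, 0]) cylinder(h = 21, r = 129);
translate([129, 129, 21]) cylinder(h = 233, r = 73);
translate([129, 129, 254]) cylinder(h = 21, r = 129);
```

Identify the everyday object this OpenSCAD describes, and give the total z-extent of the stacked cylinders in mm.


A spool. The overall height is 275 mm.

Three coaxial cylinders, large–small–large — a spool. Two 21 mm flanges and a 233 mm core give 21 + 233 + 21 = 275 mm.


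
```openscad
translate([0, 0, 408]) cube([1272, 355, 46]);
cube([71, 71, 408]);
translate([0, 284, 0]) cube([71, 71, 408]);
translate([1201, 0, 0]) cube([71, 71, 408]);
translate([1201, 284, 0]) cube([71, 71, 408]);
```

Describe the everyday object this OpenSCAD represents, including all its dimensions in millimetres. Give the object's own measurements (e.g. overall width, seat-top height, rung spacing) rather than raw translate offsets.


A long wooden bench with a 1272 mm (x) × 355 mm (y) seat, 46 mm thick, its top surface 454 mm above the floor. Four 71 mm square legs at the seat corners, flush with the edges, run from z = 0 to the seat underside.


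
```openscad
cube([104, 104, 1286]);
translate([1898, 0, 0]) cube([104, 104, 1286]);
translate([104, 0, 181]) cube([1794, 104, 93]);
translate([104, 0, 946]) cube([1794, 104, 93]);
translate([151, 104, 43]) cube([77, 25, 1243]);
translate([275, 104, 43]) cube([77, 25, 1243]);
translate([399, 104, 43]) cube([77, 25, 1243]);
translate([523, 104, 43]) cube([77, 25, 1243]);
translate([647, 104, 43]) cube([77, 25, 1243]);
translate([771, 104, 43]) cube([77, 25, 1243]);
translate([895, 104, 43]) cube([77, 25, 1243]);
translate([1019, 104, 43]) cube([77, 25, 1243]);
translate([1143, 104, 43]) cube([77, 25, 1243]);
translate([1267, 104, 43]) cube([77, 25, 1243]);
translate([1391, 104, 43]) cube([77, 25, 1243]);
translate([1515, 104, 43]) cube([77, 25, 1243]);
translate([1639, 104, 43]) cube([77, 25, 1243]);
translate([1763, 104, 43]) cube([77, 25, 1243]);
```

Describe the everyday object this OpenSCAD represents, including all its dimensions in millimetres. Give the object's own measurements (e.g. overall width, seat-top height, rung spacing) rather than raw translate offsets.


A fence section. Two 104×104 mm posts, 1286 mm tall, stand on the floor with a clear span of 1794 mm between their inner faces. Two horizontal rails of 104×93 mm section span the gap between the posts with their undersides at z = 181 mm and z = 946 mm, flush with the posts' −y face. 14 pickets, each 77 mm wide, 25 mm thick and 1243 mm tall, are fixed to the +y face of the rails with their bottoms at z = 43 mm, spaced across the span with a 47 mm gap after the −x post and between neighbouring pickets, with 58 mm left before the +x post.


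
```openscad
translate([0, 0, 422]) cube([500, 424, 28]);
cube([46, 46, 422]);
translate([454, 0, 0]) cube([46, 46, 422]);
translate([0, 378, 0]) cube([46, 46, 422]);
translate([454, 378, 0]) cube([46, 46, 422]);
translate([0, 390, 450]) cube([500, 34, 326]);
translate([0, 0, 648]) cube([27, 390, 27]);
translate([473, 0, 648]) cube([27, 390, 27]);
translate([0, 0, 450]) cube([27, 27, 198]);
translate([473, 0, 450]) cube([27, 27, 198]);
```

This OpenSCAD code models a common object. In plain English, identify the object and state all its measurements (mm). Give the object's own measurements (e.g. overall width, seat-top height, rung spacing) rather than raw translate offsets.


A chair. The seat is a 500×424×28 mm slab with its top at z = 450 mm, on four 46×46 mm corner legs (flush with the seat edges, standing on z = 0). A flat backrest 34 mm thick, 326 mm tall, spans the full seat width and rises from the seat top along its +y edge, rear face flush with the rear of the seat. Two armrests of 27×27 mm section run along each side from the seat's front edge to the front of the backrest, top faces 225 mm above the seat top and outer faces flush with the seat's x-edges; a 27×27 mm post under the front of each armrest stands on the seat at the front corner.


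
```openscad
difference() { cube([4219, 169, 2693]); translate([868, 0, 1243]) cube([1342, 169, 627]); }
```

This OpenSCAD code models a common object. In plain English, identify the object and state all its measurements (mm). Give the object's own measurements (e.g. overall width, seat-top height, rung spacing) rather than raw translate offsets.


A wall 4219 mm long (x), 169 mm thick (y), 2693 mm tall, with a rectangular window opening cut through it. The opening is 1342 mm wide and 627 mm tall; its sill is at z = 1243 mm and its near (−x) edge is 868 mm from the wall's −x end. The opening passes through the full wall thickness.


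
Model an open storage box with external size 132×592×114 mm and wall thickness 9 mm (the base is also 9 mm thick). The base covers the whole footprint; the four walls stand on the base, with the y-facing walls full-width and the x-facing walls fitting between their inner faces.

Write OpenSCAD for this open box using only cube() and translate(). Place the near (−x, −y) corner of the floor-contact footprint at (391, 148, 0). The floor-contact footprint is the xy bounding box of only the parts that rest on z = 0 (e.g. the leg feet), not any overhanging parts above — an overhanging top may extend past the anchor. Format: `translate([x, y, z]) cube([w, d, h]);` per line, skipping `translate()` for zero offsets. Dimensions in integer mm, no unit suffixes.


translate([391, 148, 0]) cube([132, 592, 9]);
translate([391, 148, 9]) cube([132, 9, 105]);
translate([391, 731, 9]) cube([132, 9, 105]);
translate([391, 157, 9]) cube([9, 574, 105]);
translate([514, 157, 9]) cube([9, 574, 105]);


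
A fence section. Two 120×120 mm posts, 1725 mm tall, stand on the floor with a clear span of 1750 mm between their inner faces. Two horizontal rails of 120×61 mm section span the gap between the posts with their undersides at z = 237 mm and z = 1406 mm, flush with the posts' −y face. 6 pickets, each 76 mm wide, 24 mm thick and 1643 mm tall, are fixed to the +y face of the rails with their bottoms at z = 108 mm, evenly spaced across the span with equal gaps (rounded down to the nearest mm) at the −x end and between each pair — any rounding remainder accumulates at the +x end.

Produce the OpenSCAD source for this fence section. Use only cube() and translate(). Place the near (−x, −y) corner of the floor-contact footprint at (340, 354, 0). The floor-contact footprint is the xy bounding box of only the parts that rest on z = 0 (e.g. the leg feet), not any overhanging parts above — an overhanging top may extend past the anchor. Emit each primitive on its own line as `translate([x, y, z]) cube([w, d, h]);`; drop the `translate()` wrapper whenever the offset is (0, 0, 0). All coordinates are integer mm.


translate([340, 354, 0]) cube([120, 120, 1725]);
translate([2210, 354, 0]) cube([120, 120, 1725]);
translate([460, 354, 237]) cube([1750, 120, 61]);
translate([460, 354, 1406]) cube([1750, 120, 61]);
translate([644, 474, 108]) cube([76, 24, 1643]);
translate([904, 474, 108]) cube([76, 24, 1643]);
translate([1164, 474, 108]) cube([76, 24, 1643]);
translate([1424, 474, 108]) cube([76, 24, 1643]);
translate([1684, 474, 108]) cube([76, 24, 1643]);
translate([1944, 474, 108]) cube([76, 24, 1643]);


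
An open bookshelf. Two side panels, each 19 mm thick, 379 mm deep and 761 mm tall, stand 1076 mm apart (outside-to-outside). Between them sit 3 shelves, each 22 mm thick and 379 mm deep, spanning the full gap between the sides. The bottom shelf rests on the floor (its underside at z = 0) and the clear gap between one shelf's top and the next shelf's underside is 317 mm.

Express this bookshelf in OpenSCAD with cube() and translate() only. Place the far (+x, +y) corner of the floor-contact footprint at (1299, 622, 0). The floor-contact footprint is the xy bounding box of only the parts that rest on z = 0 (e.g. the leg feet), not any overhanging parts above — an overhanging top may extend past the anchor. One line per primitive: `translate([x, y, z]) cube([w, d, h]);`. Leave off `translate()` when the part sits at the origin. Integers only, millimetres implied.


translate([223, 243, 0]) cube([19, 379, 761]);
translate([1280, 243, 0]) cube([19, 379, 761]);
translate([242, 243, 0]) cube([1038, 379, 22]);
translate([242, 243, 339]) cube([1038, 379, 22]);
translate([242, 243, 678]) cube([1038, 379, 22]);


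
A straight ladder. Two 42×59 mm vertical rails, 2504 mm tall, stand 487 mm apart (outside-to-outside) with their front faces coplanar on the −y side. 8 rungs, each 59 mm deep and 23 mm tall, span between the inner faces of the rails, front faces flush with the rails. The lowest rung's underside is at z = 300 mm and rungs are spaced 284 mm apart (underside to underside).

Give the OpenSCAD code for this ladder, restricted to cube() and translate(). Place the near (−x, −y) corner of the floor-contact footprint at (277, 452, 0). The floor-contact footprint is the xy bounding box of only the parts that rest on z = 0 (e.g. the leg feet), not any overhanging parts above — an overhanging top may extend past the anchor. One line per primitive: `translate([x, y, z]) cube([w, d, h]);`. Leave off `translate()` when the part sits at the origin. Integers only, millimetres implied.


translate([277, 452, 0]) cube([42, 59, 2504]);
translate([722, 452, 0]) cube([42, 59, 2504]);
translate([319, 452, 300]) cube([403, 59, 23]);
translate([319, 452, 584]) cube([403, 59, 23]);
translate([319, 452, 868]) cube([403, 59, 23]);
translate([319, 452, 1152]) cube([403, 59, 23]);
translate([319, 452, 1436]) cube([403, 59, 23]);
translate([319, 452, 1720]) cube([403, 59, 23]);
translate([319, 452, 2004]) cube([403, 59, 23]);
translate([319, 452, 2288]) cube([403, 59, 23]);


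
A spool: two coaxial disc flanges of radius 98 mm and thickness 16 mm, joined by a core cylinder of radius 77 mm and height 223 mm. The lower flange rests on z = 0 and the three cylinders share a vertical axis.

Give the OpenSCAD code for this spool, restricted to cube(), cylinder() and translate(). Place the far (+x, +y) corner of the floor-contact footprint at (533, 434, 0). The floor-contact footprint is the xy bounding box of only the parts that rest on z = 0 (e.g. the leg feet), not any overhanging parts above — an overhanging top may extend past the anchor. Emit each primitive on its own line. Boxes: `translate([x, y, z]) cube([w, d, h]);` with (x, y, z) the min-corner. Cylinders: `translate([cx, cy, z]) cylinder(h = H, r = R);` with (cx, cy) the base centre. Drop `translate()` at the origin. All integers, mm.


translate([435, 336, 0]) cylinder(h = 16, r = 98);
translate([435, 336, 16]) cylinder(h = 223, r = 77);
translate([435, 336, 239]) cylinder(h = 16, r = 98);


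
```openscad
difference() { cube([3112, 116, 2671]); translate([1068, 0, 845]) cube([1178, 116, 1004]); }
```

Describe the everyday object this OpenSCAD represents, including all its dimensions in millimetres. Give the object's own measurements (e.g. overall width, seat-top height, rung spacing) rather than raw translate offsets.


A wall 3112 mm long (x), 116 mm thick (y), 2671 mm tall, with a rectangular window opening cut through it. The opening is 1178 mm wide and 1004 mm tall; its sill is at z = 845 mm and its near (−x) edge is 1068 mm from the wall's −x end. The opening passes through the full wall thickness.


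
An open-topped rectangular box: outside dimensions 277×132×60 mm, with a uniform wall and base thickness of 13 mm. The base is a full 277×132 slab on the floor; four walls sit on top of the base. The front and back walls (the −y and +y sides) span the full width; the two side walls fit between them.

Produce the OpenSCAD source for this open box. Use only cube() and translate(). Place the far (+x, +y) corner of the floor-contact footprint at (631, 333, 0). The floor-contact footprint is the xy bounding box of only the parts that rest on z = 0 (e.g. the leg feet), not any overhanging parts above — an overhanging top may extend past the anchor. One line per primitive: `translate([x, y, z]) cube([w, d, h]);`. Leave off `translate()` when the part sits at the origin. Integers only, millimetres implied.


translate([354, 201, 0]) cube([277, 132, 13]);
translate([354, 201, 13]) cube([277, 13, 47]);
translate([354, 320, 13]) cube([277, 13, 47]);
translate([354, 214, 13]) cube([13, 106, 47]);
translate([618, 214, 13]) cube([13, 106, 47]);


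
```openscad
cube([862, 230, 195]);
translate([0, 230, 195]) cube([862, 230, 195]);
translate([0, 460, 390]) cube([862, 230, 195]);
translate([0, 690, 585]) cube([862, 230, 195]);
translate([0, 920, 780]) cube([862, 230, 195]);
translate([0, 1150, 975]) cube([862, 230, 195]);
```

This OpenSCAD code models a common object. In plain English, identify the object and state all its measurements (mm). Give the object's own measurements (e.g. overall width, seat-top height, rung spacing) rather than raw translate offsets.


A straight staircase of 6 solid steps. Each step is 862 mm wide (x), 230 mm deep (y, the going) and 195 mm tall (the rise). The first step rests on the floor; each subsequent step sits one going further in +y and one rise higher in +z, directly behind and above the previous step with no overlap.


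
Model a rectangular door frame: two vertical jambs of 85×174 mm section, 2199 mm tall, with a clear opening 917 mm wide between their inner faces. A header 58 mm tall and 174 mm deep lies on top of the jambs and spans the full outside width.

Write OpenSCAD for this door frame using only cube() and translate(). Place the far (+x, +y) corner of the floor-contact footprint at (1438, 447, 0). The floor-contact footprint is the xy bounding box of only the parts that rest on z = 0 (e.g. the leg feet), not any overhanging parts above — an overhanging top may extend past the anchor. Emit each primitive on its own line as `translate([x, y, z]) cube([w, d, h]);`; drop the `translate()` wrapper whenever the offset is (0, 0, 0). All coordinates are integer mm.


translate([351, 273, 0]) cube([85, 174, 2199]);
translate([1353, 273, 0]) cube([85, 174, 2199]);
translate([351, 273, 2199]) cube([1087, 174, 58]);


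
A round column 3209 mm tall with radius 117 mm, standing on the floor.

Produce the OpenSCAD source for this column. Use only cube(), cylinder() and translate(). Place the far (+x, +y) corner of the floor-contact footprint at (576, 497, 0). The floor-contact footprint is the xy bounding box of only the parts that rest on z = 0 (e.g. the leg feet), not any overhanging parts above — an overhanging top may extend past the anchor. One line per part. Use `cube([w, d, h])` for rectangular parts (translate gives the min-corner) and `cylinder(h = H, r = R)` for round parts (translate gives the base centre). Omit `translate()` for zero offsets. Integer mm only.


translate([459, 380, 0]) cylinder(h = 3209, r = 117);


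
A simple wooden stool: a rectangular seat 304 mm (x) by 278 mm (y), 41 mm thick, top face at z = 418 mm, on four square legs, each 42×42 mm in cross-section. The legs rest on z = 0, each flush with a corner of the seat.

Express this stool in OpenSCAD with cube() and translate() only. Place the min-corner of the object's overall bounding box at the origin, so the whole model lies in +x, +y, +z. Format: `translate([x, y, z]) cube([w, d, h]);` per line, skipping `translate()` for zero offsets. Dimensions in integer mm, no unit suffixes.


// leg_h = 418 - 41 = 377
translate([0, 0, 377]) cube([304, 278, 41]);
cube([42, 42, 377]);
translate([262, 0, 0]) cube([42, 42, 377]);
translate([0, 236, 0]) cube([42, 42, 377]);
translate([262, 236, 0]) cube([42, 42, 377]);


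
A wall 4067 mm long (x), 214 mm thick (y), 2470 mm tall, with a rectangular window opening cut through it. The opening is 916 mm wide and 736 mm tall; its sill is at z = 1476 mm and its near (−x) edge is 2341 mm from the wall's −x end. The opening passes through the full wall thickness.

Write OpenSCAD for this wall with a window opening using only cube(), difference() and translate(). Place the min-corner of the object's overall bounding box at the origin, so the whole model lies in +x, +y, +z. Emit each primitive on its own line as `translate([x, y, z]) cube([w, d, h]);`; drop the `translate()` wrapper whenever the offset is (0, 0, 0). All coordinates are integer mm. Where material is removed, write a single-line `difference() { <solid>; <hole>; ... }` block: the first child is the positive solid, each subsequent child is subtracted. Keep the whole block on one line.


difference() { cube([4067, 214, 2470]); translate([2341, 0, 1476]) cube([916, 214, 736]); }


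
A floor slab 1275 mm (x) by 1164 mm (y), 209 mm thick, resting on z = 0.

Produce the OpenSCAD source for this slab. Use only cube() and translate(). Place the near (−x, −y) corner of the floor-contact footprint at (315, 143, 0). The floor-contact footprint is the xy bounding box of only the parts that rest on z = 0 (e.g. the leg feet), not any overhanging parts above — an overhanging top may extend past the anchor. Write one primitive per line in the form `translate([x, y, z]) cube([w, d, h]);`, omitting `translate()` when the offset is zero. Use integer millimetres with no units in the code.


translate([315, 143, 0]) cube([1275, 1164, 209]);


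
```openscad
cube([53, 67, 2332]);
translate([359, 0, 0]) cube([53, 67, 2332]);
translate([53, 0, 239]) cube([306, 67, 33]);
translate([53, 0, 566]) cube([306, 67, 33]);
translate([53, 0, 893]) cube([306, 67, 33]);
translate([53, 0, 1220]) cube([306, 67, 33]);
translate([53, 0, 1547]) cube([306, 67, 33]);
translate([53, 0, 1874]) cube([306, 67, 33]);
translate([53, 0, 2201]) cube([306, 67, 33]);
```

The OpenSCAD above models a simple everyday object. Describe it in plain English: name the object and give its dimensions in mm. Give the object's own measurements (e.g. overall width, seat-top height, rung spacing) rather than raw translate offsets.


A straight ladder. Two 53×67 mm vertical rails, 2332 mm tall, stand 412 mm apart (outside-to-outside) with their front faces coplanar on the −y side. 7 rungs, each 67 mm deep and 33 mm tall, span between the inner faces of the rails, front faces flush with the rails. The lowest rung's underside is at z = 239 mm and rungs are spaced 327 mm apart (underside to underside).


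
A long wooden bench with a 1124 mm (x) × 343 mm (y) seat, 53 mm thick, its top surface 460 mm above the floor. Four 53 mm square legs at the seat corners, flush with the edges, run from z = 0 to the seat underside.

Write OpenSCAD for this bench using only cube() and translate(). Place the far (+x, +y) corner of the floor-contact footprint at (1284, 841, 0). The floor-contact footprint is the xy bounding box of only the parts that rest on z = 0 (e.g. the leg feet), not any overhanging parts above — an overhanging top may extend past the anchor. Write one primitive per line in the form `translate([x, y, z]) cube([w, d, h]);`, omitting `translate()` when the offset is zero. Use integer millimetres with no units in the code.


translate([160, 498, 407]) cube([1124, 343, 53]);
translate([160, 498, 0]) cube([53, 53, 407]);
translate([160, 788, 0]) cube([53, 53, 407]);
translate([1231, 498, 0]) cube([53, 53, 407]);
translate([1231, 788, 0]) cube([53, 53, 407]);


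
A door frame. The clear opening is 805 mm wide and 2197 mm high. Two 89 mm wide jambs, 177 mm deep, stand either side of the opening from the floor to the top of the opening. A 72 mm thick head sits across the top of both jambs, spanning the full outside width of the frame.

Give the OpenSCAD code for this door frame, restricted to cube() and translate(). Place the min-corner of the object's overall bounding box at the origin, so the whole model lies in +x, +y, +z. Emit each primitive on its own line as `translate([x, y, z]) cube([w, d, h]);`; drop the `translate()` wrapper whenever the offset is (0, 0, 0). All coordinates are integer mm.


cube([89, 177, 2197]);
translate([894, 0, 0]) cube([89, 177, 2197]);
translate([0, 0, 2197]) cube([983, 177, 72]);


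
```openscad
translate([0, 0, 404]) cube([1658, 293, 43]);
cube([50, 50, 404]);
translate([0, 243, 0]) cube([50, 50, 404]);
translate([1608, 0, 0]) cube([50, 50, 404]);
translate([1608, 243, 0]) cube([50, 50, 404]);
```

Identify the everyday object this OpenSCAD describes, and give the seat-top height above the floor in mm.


A bench. The seat-top height is 447 mm.

A long slab on four corner posts — a bench. The slab sits at z = 404 with thickness 43, so the top is 404 + 43 = 447 mm.


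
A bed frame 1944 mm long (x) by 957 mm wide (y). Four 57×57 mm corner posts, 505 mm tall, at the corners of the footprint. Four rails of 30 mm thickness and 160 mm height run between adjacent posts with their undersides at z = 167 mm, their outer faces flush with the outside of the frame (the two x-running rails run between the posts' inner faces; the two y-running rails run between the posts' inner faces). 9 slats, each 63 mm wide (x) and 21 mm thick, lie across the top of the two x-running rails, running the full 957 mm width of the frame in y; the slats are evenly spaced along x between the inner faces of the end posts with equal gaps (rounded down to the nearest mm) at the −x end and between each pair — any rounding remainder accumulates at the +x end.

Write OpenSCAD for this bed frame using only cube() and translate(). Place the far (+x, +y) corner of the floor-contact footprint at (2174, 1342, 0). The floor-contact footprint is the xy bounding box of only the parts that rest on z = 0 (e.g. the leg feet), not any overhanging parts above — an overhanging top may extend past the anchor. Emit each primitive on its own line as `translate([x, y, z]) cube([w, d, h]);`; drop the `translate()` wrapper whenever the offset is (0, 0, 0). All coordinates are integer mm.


translate([230, 385, 0]) cube([57, 57, 505]);
translate([230, 1285, 0]) cube([57, 57, 505]);
translate([2117, 385, 0]) cube([57, 57, 505]);
translate([2117, 1285, 0]) cube([57, 57, 505]);
translate([287, 385, 167]) cube([1830, 30, 160]);
translate([287, 1312, 167]) cube([1830, 30, 160]);
translate([230, 442, 167]) cube([30, 843, 160]);
translate([2144, 442, 167]) cube([30, 843, 160]);
translate([413, 385, 327]) cube([63, 957, 21]);
translate([602, 385, 327]) cube([63, 957, 21]);
translate([791, 385, 327]) cube([63, 957, 21]);
translate([980, 385, 327]) cube([63, 957, 21]);
translate([1169, 385, 327]) cube([63, 957, 21]);
translate([1358, 385, 327]) cube([63, 957, 21]);
translate([1547, 385, 327]) cube([63, 957, 21]);
translate([1736, 385, 327]) cube([63, 957, 21]);
translate([1925, 385, 327]) cube([63, 957, 21]);


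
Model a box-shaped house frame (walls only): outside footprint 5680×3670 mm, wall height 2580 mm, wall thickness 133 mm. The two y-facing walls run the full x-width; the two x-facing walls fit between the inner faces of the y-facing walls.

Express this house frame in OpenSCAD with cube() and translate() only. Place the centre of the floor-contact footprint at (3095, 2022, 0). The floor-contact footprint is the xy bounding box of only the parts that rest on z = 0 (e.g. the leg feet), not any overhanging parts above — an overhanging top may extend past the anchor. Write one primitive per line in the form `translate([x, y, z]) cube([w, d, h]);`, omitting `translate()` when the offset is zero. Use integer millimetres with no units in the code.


translate([255, 187, 0]) cube([5680, 133, 2580]);
translate([255, 3724, 0]) cube([5680, 133, 2580]);
translate([255, 320, 0]) cube([133, 3404, 2580]);
translate([5802, 320, 0]) cube([133, 3404, 2580]);


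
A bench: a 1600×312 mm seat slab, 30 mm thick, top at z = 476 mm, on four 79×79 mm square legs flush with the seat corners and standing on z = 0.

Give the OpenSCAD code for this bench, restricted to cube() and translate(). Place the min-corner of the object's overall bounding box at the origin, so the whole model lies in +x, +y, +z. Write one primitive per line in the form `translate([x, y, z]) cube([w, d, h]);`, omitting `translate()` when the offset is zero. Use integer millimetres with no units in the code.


// leg_h = 476 − 30 = 446
translate([0, 0, 446]) cube([1600, 312, 30]);
cube([79, 79, 446]);
translate([0, 233, 0]) cube([79, 79, 446]);
translate([1521, 0, 0]) cube([79, 79, 446]);
translate([1521, 233, 0]) cube([79, 79, 446]);
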